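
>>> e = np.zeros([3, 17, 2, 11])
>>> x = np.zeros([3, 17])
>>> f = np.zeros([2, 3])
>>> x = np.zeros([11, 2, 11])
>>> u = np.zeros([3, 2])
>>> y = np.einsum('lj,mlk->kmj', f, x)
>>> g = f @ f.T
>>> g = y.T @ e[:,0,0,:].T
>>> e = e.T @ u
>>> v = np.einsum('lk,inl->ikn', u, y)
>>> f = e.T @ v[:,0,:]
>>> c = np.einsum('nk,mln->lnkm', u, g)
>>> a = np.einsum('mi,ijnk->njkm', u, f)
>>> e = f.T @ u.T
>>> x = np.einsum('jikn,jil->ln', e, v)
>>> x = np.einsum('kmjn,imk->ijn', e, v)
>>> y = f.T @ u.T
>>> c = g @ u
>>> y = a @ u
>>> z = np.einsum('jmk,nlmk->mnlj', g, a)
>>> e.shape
(11, 2, 17, 3)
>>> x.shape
(11, 17, 3)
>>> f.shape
(2, 17, 2, 11)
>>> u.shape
(3, 2)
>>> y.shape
(2, 17, 11, 2)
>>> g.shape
(3, 11, 3)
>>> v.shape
(11, 2, 11)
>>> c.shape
(3, 11, 2)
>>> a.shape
(2, 17, 11, 3)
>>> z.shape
(11, 2, 17, 3)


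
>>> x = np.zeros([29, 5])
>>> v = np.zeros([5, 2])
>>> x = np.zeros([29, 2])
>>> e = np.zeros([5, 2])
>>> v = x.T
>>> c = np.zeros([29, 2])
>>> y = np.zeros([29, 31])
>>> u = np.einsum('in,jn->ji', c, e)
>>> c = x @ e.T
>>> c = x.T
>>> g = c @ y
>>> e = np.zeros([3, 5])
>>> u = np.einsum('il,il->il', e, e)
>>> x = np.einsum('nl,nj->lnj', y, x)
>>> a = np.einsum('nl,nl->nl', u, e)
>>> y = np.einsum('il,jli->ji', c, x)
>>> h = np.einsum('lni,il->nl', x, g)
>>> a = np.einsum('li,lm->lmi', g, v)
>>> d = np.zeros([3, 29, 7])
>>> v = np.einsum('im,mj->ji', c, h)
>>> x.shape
(31, 29, 2)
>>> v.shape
(31, 2)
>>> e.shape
(3, 5)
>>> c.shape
(2, 29)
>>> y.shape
(31, 2)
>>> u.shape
(3, 5)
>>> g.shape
(2, 31)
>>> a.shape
(2, 29, 31)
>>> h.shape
(29, 31)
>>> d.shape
(3, 29, 7)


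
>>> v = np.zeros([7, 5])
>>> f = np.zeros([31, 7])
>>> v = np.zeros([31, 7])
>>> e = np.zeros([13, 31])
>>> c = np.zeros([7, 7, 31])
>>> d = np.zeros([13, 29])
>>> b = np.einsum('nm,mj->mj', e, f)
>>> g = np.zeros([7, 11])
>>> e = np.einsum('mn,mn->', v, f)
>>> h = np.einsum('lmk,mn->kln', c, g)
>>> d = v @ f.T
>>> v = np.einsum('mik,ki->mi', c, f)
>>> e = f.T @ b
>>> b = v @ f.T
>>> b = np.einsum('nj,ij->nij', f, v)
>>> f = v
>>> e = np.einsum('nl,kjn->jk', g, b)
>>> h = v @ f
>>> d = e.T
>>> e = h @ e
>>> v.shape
(7, 7)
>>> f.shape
(7, 7)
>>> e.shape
(7, 31)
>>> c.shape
(7, 7, 31)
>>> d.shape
(31, 7)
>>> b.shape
(31, 7, 7)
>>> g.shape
(7, 11)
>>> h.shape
(7, 7)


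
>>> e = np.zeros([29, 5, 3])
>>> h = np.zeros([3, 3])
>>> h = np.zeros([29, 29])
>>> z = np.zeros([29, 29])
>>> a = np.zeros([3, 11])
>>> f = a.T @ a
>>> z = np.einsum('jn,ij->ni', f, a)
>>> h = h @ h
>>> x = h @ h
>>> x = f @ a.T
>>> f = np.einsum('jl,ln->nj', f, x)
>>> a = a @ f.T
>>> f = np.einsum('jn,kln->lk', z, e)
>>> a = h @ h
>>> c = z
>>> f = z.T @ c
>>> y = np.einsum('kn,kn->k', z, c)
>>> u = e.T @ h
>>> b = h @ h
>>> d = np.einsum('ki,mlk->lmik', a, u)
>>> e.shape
(29, 5, 3)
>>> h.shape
(29, 29)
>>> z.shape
(11, 3)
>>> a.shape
(29, 29)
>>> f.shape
(3, 3)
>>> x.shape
(11, 3)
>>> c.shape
(11, 3)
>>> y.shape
(11,)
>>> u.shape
(3, 5, 29)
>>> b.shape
(29, 29)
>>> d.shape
(5, 3, 29, 29)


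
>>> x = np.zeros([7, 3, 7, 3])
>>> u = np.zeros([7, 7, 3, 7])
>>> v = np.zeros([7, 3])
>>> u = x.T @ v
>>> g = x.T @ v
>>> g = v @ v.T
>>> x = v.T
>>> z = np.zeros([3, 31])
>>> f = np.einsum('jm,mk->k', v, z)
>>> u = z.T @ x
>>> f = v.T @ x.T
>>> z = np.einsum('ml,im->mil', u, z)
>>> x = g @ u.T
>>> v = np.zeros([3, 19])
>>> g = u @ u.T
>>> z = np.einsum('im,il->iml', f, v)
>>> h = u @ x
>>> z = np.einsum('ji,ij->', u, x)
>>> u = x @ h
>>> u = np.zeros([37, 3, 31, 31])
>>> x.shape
(7, 31)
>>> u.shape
(37, 3, 31, 31)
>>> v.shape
(3, 19)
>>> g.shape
(31, 31)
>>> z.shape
()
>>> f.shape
(3, 3)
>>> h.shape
(31, 31)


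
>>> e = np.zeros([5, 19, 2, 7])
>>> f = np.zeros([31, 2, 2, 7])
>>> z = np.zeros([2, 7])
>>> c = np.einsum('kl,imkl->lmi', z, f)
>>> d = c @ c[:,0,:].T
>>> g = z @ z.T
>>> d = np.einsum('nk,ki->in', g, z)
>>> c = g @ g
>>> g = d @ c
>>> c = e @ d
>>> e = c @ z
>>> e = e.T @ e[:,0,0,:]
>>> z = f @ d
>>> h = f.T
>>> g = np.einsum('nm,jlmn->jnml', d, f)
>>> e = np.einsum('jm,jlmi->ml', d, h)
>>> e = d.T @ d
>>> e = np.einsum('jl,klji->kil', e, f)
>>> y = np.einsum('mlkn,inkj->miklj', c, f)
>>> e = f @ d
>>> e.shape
(31, 2, 2, 2)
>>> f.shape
(31, 2, 2, 7)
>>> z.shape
(31, 2, 2, 2)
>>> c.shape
(5, 19, 2, 2)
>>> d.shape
(7, 2)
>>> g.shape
(31, 7, 2, 2)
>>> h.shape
(7, 2, 2, 31)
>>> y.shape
(5, 31, 2, 19, 7)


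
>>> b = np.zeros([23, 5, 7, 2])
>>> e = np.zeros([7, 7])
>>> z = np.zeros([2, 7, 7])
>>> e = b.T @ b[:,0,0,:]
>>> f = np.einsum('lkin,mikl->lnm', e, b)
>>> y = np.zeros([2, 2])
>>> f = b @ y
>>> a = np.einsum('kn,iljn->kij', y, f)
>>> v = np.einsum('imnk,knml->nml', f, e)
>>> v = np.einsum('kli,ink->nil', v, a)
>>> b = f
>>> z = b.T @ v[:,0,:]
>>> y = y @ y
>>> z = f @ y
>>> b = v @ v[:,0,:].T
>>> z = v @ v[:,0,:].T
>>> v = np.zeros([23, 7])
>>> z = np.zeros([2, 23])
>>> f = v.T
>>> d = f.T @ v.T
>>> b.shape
(23, 2, 23)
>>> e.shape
(2, 7, 5, 2)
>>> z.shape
(2, 23)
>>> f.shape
(7, 23)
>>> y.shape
(2, 2)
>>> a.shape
(2, 23, 7)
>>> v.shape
(23, 7)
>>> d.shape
(23, 23)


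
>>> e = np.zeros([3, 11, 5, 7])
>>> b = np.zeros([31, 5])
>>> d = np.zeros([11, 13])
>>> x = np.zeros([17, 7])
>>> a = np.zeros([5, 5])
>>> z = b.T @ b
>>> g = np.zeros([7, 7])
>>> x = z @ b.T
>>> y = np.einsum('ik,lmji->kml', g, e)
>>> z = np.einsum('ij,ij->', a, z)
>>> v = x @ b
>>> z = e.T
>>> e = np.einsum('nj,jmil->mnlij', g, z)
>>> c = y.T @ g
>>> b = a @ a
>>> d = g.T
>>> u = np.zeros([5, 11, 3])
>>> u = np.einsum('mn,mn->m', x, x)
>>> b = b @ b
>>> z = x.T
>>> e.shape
(5, 7, 3, 11, 7)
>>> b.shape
(5, 5)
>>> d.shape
(7, 7)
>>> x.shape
(5, 31)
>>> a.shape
(5, 5)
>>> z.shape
(31, 5)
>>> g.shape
(7, 7)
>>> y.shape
(7, 11, 3)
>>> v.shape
(5, 5)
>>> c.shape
(3, 11, 7)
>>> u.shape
(5,)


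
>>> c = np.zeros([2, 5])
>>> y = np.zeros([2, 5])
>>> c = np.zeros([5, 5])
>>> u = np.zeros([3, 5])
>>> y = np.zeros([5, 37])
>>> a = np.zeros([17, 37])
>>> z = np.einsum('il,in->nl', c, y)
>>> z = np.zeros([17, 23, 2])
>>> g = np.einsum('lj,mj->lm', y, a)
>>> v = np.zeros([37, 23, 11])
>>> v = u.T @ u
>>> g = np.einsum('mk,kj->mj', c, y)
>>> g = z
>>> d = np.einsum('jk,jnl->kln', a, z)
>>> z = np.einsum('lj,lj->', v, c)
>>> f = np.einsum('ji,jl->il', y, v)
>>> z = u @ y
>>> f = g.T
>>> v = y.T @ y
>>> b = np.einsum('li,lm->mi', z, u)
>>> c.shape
(5, 5)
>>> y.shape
(5, 37)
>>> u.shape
(3, 5)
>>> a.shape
(17, 37)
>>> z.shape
(3, 37)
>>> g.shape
(17, 23, 2)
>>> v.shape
(37, 37)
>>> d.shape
(37, 2, 23)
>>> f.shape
(2, 23, 17)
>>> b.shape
(5, 37)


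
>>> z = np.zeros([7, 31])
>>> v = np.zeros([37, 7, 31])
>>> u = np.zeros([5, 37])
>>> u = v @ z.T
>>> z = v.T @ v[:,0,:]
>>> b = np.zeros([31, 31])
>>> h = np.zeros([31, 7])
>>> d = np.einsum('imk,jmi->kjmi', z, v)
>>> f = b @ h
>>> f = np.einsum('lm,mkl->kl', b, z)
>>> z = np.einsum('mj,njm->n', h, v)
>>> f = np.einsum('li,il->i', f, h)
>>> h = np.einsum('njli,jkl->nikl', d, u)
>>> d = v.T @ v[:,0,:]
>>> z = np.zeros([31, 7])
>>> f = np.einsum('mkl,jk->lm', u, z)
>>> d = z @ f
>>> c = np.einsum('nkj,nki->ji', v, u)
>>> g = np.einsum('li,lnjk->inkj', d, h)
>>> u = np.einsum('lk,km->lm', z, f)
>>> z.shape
(31, 7)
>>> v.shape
(37, 7, 31)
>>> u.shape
(31, 37)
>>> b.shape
(31, 31)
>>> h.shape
(31, 31, 7, 7)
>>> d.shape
(31, 37)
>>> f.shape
(7, 37)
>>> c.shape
(31, 7)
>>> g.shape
(37, 31, 7, 7)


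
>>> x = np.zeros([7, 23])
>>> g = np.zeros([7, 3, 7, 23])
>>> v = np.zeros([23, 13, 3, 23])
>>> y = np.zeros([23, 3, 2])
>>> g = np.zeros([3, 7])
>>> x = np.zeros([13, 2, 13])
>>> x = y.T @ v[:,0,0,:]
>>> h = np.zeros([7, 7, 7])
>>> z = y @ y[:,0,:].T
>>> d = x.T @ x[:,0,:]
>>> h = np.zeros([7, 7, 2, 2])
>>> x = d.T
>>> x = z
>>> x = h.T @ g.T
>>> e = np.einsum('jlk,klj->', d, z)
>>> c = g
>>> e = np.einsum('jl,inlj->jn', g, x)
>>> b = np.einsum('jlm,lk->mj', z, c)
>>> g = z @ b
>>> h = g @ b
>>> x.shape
(2, 2, 7, 3)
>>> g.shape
(23, 3, 23)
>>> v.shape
(23, 13, 3, 23)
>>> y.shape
(23, 3, 2)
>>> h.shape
(23, 3, 23)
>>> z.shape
(23, 3, 23)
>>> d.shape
(23, 3, 23)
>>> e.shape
(3, 2)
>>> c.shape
(3, 7)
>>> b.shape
(23, 23)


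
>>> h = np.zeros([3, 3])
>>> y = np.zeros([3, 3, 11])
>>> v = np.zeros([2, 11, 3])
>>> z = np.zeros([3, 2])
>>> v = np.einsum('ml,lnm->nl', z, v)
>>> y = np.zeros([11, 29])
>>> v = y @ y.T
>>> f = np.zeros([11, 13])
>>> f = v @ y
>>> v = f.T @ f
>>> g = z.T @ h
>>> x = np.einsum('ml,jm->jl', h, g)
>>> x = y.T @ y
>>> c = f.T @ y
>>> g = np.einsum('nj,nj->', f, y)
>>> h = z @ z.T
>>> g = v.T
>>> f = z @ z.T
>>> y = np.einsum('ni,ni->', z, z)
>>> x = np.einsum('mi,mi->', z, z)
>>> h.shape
(3, 3)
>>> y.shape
()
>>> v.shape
(29, 29)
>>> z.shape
(3, 2)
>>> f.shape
(3, 3)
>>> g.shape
(29, 29)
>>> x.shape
()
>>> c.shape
(29, 29)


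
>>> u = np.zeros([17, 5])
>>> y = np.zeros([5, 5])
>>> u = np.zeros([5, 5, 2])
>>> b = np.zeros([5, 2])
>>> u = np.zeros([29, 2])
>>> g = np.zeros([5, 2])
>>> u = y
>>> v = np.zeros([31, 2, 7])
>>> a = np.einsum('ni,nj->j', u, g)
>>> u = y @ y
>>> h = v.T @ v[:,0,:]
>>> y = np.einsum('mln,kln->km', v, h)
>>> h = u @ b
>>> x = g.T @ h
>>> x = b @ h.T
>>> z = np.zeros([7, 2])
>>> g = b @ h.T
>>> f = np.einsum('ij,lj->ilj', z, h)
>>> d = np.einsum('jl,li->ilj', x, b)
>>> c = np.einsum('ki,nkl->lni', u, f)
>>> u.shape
(5, 5)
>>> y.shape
(7, 31)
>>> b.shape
(5, 2)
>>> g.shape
(5, 5)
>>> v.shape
(31, 2, 7)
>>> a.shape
(2,)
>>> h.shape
(5, 2)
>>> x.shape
(5, 5)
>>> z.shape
(7, 2)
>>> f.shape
(7, 5, 2)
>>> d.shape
(2, 5, 5)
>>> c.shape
(2, 7, 5)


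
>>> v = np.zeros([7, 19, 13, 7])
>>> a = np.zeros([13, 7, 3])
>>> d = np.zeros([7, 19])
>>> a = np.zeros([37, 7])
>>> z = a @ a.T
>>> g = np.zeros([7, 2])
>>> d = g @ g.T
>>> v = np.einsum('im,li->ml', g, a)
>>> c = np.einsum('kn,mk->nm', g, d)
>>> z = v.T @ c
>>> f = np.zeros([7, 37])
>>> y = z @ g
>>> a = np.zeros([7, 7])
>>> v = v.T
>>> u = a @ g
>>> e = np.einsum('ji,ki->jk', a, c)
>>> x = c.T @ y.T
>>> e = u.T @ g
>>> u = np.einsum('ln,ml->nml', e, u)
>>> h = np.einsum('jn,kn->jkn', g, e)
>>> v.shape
(37, 2)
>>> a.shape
(7, 7)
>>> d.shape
(7, 7)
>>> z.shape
(37, 7)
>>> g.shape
(7, 2)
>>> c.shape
(2, 7)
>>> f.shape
(7, 37)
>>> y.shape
(37, 2)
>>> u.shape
(2, 7, 2)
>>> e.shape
(2, 2)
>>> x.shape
(7, 37)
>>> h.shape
(7, 2, 2)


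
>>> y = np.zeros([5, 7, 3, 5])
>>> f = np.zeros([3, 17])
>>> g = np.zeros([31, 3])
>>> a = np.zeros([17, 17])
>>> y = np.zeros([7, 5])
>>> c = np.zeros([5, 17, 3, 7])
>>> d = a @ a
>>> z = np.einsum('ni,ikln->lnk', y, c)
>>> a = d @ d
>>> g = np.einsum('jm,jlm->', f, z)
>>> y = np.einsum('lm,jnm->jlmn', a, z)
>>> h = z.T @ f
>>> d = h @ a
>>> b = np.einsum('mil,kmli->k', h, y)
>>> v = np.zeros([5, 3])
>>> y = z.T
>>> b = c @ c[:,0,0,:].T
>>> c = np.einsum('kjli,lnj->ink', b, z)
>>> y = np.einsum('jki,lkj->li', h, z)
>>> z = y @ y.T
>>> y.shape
(3, 17)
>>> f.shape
(3, 17)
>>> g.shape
()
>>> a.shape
(17, 17)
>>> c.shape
(5, 7, 5)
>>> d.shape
(17, 7, 17)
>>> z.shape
(3, 3)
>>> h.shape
(17, 7, 17)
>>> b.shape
(5, 17, 3, 5)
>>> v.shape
(5, 3)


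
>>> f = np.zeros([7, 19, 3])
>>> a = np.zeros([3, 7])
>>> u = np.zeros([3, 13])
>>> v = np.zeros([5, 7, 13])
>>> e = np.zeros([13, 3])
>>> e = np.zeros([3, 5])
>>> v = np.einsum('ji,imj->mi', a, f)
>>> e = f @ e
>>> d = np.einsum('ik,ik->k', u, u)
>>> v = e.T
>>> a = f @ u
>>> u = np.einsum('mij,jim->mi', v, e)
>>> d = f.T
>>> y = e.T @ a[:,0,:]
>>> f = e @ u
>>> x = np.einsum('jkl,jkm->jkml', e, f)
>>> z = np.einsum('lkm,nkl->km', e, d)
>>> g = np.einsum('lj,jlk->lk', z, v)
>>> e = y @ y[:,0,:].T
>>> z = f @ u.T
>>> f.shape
(7, 19, 19)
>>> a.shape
(7, 19, 13)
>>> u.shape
(5, 19)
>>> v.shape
(5, 19, 7)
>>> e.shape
(5, 19, 5)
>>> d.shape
(3, 19, 7)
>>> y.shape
(5, 19, 13)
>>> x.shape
(7, 19, 19, 5)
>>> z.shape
(7, 19, 5)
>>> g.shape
(19, 7)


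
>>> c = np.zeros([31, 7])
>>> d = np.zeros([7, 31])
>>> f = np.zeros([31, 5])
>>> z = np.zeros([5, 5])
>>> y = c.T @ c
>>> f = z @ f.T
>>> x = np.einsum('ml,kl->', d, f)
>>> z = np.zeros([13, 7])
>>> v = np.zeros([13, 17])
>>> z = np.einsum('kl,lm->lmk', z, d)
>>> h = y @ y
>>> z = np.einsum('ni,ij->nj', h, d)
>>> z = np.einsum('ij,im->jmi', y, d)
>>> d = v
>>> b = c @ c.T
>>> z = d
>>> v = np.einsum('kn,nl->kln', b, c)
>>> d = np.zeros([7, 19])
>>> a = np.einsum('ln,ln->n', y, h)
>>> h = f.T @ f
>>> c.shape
(31, 7)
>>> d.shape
(7, 19)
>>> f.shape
(5, 31)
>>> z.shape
(13, 17)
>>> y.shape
(7, 7)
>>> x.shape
()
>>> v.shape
(31, 7, 31)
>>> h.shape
(31, 31)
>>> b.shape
(31, 31)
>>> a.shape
(7,)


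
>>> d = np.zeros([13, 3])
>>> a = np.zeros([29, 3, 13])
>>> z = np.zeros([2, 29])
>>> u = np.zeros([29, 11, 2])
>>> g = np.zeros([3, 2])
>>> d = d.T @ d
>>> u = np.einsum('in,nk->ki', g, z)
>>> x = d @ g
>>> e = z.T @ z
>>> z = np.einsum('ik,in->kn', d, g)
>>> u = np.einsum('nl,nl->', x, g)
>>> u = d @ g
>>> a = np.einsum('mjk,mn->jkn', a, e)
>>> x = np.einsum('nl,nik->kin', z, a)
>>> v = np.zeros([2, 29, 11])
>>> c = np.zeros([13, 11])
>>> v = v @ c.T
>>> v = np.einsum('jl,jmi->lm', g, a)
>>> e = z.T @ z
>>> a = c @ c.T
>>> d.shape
(3, 3)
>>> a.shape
(13, 13)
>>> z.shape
(3, 2)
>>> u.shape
(3, 2)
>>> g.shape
(3, 2)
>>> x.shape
(29, 13, 3)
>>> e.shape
(2, 2)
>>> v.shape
(2, 13)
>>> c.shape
(13, 11)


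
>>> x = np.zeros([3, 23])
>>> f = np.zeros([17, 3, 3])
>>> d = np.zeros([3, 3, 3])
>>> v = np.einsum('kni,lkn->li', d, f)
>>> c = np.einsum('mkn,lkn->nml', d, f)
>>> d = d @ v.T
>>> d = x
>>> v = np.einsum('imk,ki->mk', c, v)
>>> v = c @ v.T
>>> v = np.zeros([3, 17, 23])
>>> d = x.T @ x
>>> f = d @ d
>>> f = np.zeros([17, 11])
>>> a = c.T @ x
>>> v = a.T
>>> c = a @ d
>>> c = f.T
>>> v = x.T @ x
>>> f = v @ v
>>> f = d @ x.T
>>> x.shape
(3, 23)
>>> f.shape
(23, 3)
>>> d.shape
(23, 23)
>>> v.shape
(23, 23)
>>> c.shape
(11, 17)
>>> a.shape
(17, 3, 23)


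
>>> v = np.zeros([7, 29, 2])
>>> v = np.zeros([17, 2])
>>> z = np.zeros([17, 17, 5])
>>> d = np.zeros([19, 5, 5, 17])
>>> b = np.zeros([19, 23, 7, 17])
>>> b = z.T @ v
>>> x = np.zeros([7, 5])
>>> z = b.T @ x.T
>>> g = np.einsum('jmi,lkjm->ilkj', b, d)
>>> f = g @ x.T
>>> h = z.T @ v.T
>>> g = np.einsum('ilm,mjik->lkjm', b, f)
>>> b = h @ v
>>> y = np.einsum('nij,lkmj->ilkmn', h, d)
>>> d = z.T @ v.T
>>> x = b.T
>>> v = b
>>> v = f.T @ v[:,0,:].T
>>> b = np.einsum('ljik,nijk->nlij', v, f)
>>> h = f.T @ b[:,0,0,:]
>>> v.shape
(7, 5, 19, 7)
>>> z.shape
(2, 17, 7)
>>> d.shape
(7, 17, 17)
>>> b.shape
(2, 7, 19, 5)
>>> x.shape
(2, 17, 7)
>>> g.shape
(17, 7, 19, 2)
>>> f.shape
(2, 19, 5, 7)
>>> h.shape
(7, 5, 19, 5)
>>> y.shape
(17, 19, 5, 5, 7)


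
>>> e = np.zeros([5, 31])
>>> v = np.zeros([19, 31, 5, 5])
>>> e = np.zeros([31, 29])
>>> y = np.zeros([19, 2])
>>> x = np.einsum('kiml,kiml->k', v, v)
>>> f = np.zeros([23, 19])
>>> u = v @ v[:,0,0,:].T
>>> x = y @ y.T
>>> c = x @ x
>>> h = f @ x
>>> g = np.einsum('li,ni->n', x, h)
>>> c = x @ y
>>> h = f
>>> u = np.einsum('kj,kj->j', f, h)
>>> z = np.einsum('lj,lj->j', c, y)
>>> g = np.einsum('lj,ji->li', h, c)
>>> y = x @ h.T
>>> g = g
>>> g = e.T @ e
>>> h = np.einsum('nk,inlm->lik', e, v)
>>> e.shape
(31, 29)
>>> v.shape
(19, 31, 5, 5)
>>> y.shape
(19, 23)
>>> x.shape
(19, 19)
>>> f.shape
(23, 19)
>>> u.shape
(19,)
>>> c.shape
(19, 2)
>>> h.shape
(5, 19, 29)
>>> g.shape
(29, 29)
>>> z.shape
(2,)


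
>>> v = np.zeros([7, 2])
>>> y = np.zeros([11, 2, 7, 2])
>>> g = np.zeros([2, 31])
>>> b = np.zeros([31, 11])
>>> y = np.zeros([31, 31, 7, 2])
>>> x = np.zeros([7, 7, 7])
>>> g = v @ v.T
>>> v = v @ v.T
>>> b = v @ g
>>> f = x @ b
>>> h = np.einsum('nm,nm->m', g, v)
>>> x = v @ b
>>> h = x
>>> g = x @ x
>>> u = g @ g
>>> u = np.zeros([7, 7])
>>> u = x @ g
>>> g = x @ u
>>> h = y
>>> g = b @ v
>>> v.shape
(7, 7)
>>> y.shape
(31, 31, 7, 2)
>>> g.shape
(7, 7)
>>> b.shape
(7, 7)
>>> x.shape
(7, 7)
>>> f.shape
(7, 7, 7)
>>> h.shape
(31, 31, 7, 2)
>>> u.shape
(7, 7)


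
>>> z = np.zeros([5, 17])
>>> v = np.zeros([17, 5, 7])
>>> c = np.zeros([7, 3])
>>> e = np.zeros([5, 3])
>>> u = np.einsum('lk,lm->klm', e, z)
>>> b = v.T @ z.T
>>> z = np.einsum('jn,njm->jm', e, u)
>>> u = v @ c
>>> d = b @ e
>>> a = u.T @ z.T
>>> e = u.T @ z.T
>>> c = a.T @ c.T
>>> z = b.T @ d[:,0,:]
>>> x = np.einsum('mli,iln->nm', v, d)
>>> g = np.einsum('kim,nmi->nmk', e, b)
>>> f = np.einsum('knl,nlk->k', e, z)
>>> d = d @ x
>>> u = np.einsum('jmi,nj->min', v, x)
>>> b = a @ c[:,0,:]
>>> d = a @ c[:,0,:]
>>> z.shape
(5, 5, 3)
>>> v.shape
(17, 5, 7)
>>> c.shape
(5, 5, 7)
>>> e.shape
(3, 5, 5)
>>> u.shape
(5, 7, 3)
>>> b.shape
(3, 5, 7)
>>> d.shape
(3, 5, 7)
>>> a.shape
(3, 5, 5)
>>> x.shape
(3, 17)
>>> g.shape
(7, 5, 3)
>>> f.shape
(3,)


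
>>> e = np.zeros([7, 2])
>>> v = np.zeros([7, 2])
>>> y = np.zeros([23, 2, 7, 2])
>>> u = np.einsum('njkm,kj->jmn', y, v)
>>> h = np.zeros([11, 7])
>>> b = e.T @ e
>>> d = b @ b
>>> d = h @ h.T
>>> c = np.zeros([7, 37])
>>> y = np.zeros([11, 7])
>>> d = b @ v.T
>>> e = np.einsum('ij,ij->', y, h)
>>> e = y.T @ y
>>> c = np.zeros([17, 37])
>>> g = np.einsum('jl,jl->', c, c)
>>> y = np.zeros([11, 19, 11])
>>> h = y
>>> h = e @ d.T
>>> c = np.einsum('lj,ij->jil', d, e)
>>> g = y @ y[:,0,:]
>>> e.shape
(7, 7)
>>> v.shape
(7, 2)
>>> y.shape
(11, 19, 11)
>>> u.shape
(2, 2, 23)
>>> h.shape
(7, 2)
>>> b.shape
(2, 2)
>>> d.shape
(2, 7)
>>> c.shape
(7, 7, 2)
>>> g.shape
(11, 19, 11)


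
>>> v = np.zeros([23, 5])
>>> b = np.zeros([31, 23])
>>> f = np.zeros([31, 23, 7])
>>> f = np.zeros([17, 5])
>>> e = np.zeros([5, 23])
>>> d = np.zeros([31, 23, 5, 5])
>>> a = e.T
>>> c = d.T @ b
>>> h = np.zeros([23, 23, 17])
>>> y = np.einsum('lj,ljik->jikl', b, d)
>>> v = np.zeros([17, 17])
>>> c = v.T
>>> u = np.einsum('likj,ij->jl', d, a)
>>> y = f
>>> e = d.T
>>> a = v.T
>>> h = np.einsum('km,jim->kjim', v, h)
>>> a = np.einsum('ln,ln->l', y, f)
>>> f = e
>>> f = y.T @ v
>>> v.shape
(17, 17)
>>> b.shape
(31, 23)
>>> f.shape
(5, 17)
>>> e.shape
(5, 5, 23, 31)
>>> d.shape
(31, 23, 5, 5)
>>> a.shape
(17,)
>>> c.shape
(17, 17)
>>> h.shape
(17, 23, 23, 17)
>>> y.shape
(17, 5)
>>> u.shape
(5, 31)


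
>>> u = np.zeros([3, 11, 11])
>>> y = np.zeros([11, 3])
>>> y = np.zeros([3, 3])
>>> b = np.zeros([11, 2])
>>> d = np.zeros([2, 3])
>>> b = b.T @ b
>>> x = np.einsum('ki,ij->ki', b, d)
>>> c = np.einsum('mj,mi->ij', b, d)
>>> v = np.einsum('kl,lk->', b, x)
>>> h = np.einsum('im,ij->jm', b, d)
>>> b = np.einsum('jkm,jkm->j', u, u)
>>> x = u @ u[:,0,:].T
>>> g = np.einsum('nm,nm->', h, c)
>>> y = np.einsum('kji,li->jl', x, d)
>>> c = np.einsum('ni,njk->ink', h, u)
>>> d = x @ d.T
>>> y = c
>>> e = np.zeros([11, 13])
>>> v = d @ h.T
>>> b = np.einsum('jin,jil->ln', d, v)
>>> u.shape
(3, 11, 11)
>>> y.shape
(2, 3, 11)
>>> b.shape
(3, 2)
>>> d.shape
(3, 11, 2)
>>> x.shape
(3, 11, 3)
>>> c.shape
(2, 3, 11)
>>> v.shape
(3, 11, 3)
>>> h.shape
(3, 2)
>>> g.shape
()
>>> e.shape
(11, 13)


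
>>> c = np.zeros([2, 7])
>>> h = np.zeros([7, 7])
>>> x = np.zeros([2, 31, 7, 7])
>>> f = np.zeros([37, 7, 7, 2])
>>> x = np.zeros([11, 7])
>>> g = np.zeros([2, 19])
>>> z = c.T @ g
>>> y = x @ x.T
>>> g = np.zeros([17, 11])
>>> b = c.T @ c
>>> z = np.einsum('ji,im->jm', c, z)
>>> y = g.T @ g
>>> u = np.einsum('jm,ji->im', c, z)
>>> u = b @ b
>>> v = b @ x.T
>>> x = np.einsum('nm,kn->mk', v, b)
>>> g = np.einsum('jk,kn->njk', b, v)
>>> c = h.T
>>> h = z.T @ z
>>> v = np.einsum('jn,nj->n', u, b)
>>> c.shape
(7, 7)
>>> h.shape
(19, 19)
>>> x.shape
(11, 7)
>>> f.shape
(37, 7, 7, 2)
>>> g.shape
(11, 7, 7)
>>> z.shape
(2, 19)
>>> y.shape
(11, 11)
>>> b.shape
(7, 7)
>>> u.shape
(7, 7)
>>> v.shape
(7,)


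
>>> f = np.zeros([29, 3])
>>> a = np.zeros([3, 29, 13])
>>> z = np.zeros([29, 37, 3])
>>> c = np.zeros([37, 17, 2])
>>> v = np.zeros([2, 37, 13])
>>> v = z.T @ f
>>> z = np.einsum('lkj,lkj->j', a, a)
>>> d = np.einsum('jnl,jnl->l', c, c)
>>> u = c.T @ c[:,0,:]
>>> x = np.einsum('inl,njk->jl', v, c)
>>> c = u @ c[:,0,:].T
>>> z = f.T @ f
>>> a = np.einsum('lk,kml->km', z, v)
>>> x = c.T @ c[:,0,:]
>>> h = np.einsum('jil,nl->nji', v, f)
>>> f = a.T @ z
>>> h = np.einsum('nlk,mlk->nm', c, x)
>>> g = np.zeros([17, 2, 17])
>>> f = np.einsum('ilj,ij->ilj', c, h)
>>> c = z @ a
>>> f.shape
(2, 17, 37)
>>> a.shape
(3, 37)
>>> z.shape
(3, 3)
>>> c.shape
(3, 37)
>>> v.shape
(3, 37, 3)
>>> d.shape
(2,)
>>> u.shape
(2, 17, 2)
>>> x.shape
(37, 17, 37)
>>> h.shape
(2, 37)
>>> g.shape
(17, 2, 17)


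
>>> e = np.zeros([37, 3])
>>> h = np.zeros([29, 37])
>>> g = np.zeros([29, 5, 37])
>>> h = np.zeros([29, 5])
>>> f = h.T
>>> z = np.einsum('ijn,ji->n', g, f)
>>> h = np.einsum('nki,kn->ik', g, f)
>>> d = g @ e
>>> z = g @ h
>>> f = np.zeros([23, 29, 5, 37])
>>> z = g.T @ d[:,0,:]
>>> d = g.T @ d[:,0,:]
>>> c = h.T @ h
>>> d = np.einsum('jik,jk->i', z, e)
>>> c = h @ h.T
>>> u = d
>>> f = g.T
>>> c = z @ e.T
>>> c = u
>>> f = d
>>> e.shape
(37, 3)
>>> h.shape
(37, 5)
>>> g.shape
(29, 5, 37)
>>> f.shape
(5,)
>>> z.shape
(37, 5, 3)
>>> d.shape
(5,)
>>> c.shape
(5,)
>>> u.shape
(5,)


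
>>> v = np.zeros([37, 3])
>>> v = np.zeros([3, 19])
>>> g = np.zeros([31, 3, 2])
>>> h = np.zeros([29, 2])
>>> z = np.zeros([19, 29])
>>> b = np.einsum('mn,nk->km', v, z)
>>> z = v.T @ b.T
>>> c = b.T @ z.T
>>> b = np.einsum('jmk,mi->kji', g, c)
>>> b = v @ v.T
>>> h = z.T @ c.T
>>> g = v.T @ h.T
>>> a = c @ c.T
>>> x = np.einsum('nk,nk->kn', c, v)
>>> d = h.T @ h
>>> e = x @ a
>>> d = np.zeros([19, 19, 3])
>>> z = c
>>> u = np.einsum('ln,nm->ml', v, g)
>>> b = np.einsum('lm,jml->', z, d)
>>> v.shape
(3, 19)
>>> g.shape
(19, 29)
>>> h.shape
(29, 3)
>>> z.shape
(3, 19)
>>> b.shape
()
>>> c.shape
(3, 19)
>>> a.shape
(3, 3)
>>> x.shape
(19, 3)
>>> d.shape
(19, 19, 3)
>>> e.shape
(19, 3)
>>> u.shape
(29, 3)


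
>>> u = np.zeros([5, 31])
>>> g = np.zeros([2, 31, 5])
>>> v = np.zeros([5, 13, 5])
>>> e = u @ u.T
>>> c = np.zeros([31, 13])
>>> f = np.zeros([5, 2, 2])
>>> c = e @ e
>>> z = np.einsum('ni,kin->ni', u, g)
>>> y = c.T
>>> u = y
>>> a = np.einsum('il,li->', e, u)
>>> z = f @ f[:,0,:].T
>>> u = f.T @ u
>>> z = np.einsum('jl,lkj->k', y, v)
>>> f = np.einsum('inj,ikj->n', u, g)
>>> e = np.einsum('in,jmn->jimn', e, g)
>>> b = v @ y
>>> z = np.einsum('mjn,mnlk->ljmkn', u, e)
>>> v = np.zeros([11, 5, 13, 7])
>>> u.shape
(2, 2, 5)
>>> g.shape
(2, 31, 5)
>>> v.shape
(11, 5, 13, 7)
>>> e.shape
(2, 5, 31, 5)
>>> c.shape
(5, 5)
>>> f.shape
(2,)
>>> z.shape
(31, 2, 2, 5, 5)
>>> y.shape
(5, 5)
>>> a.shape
()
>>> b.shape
(5, 13, 5)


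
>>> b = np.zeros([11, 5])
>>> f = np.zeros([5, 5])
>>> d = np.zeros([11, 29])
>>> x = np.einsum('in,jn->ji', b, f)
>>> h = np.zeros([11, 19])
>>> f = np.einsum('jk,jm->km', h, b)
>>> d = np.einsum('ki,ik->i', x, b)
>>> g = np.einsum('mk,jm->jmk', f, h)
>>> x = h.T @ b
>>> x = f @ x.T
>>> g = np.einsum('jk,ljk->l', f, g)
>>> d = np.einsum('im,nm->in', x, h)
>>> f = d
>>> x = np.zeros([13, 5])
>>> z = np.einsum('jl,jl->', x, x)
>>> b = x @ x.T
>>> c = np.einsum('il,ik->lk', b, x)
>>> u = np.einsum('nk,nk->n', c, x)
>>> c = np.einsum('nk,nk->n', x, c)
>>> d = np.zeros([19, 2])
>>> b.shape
(13, 13)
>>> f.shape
(19, 11)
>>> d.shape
(19, 2)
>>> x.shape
(13, 5)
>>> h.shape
(11, 19)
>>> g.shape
(11,)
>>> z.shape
()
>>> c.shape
(13,)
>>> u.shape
(13,)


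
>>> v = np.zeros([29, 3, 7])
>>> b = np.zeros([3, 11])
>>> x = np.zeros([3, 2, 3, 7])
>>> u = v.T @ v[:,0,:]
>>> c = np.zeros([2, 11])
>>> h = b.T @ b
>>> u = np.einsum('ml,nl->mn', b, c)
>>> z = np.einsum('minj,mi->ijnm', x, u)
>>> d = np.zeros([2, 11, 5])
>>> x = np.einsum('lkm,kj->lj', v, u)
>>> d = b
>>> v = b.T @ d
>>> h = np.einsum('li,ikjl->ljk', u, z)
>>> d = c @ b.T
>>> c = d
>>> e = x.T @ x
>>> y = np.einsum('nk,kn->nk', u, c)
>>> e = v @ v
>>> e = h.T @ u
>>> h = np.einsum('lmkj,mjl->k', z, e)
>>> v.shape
(11, 11)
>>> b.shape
(3, 11)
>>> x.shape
(29, 2)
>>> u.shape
(3, 2)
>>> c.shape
(2, 3)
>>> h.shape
(3,)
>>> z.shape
(2, 7, 3, 3)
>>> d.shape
(2, 3)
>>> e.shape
(7, 3, 2)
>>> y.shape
(3, 2)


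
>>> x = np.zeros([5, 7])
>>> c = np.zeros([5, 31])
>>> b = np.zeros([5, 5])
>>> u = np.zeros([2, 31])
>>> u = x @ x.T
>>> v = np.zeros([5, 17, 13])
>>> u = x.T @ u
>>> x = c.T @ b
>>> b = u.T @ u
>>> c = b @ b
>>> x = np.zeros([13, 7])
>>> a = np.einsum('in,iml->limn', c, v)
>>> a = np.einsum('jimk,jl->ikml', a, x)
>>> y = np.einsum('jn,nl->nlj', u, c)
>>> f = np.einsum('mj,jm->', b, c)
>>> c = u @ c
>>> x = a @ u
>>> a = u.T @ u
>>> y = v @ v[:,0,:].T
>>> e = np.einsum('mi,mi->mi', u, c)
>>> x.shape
(5, 5, 17, 5)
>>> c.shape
(7, 5)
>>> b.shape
(5, 5)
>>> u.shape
(7, 5)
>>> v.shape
(5, 17, 13)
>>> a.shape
(5, 5)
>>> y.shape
(5, 17, 5)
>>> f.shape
()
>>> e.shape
(7, 5)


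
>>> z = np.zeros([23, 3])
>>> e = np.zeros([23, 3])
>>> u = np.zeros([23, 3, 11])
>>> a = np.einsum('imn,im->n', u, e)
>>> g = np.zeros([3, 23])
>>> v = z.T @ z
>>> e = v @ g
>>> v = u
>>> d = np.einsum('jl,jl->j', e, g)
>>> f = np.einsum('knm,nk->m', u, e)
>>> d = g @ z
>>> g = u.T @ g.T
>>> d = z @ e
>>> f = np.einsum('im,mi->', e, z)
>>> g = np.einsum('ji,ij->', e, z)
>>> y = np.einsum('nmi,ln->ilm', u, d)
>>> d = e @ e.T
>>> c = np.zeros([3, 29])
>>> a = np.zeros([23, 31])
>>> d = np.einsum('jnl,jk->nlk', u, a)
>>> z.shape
(23, 3)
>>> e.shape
(3, 23)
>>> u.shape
(23, 3, 11)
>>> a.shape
(23, 31)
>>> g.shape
()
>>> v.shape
(23, 3, 11)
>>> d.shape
(3, 11, 31)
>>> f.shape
()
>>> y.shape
(11, 23, 3)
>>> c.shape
(3, 29)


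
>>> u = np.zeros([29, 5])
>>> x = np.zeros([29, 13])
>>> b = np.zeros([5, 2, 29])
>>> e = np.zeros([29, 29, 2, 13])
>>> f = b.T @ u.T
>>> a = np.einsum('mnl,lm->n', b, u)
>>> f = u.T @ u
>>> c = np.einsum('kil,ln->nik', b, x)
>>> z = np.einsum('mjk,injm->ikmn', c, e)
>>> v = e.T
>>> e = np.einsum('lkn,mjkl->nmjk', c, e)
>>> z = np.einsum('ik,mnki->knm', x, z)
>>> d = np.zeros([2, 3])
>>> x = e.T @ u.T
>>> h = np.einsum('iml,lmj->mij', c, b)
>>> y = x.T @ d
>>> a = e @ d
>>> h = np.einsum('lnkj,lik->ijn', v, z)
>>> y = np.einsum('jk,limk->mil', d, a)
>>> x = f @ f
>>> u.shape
(29, 5)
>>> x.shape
(5, 5)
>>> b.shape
(5, 2, 29)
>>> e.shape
(5, 29, 29, 2)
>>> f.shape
(5, 5)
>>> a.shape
(5, 29, 29, 3)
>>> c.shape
(13, 2, 5)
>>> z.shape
(13, 5, 29)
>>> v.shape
(13, 2, 29, 29)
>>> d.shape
(2, 3)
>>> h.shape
(5, 29, 2)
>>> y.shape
(29, 29, 5)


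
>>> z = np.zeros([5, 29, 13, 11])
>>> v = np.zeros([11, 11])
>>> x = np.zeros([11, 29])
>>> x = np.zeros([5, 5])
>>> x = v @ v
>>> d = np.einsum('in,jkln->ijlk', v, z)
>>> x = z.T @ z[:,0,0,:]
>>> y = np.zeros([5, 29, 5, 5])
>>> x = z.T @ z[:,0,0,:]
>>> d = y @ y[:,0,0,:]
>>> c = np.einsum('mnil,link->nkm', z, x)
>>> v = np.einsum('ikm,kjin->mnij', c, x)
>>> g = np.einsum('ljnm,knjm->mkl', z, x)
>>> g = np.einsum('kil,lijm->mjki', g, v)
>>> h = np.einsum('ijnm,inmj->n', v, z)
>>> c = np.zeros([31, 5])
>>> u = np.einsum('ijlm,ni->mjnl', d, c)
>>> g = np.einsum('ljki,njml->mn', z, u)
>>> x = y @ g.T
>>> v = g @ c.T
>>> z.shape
(5, 29, 13, 11)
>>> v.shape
(31, 31)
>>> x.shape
(5, 29, 5, 31)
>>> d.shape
(5, 29, 5, 5)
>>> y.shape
(5, 29, 5, 5)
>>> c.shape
(31, 5)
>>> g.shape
(31, 5)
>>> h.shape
(29,)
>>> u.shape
(5, 29, 31, 5)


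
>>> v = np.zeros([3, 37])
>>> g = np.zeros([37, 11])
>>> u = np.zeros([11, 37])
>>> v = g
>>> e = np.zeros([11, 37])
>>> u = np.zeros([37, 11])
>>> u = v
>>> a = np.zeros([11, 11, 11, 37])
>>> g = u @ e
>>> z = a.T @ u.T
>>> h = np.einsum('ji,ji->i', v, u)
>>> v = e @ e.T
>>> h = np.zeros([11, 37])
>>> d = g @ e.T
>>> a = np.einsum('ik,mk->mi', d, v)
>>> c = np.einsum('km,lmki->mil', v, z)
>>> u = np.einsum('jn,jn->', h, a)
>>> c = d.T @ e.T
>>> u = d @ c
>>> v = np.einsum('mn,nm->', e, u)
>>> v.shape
()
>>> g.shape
(37, 37)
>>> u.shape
(37, 11)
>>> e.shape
(11, 37)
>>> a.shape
(11, 37)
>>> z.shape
(37, 11, 11, 37)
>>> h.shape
(11, 37)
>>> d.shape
(37, 11)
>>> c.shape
(11, 11)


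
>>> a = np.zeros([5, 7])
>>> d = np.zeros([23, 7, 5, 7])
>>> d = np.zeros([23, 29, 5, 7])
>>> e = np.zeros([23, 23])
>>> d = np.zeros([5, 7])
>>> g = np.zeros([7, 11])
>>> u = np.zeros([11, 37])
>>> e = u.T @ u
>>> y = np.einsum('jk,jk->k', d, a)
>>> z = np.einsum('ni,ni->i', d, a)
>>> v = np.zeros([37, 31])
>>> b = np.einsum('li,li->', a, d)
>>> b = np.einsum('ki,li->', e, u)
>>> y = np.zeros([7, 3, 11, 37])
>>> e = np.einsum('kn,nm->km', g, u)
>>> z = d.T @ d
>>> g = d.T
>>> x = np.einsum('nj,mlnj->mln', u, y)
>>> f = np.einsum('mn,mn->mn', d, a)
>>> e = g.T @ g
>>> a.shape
(5, 7)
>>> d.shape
(5, 7)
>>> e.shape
(5, 5)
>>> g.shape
(7, 5)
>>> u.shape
(11, 37)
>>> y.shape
(7, 3, 11, 37)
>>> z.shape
(7, 7)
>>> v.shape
(37, 31)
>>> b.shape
()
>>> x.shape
(7, 3, 11)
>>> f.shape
(5, 7)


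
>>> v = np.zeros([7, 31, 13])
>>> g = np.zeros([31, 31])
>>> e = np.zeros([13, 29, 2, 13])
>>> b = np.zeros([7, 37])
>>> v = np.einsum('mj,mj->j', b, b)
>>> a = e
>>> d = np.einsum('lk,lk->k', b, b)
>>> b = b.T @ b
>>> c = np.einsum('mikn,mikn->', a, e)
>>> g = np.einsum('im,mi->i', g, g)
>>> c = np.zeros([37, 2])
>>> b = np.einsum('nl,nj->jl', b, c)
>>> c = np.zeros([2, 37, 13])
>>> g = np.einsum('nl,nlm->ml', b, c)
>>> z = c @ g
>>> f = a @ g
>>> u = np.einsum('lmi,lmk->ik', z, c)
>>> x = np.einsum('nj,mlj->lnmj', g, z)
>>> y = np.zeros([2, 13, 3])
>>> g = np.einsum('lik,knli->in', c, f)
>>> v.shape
(37,)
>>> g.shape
(37, 29)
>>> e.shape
(13, 29, 2, 13)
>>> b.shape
(2, 37)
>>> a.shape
(13, 29, 2, 13)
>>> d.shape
(37,)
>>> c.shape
(2, 37, 13)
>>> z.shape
(2, 37, 37)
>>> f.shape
(13, 29, 2, 37)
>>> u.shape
(37, 13)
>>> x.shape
(37, 13, 2, 37)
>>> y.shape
(2, 13, 3)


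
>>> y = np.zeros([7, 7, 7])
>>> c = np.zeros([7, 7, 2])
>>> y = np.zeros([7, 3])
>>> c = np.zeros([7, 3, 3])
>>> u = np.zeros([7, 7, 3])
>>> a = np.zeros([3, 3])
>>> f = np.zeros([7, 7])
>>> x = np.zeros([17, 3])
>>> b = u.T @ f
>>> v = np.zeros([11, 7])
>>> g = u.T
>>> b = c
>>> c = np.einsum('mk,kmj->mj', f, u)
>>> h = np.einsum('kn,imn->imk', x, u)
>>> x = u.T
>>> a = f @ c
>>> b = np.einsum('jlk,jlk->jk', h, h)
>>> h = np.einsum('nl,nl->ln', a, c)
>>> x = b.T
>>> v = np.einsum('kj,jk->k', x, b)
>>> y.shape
(7, 3)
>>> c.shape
(7, 3)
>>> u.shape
(7, 7, 3)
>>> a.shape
(7, 3)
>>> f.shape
(7, 7)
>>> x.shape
(17, 7)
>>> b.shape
(7, 17)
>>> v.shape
(17,)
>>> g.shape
(3, 7, 7)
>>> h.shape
(3, 7)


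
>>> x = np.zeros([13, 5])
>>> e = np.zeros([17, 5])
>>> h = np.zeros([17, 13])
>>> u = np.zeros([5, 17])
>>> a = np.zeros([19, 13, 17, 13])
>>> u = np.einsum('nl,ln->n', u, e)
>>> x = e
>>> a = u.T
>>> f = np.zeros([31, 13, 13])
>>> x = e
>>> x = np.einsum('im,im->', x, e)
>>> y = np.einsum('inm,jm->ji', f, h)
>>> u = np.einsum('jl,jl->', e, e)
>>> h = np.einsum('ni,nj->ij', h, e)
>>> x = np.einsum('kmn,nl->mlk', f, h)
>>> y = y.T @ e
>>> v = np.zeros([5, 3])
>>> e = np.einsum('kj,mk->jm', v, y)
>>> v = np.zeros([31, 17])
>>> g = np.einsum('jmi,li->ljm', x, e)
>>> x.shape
(13, 5, 31)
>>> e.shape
(3, 31)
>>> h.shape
(13, 5)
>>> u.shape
()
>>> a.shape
(5,)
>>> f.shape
(31, 13, 13)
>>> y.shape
(31, 5)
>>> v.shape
(31, 17)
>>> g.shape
(3, 13, 5)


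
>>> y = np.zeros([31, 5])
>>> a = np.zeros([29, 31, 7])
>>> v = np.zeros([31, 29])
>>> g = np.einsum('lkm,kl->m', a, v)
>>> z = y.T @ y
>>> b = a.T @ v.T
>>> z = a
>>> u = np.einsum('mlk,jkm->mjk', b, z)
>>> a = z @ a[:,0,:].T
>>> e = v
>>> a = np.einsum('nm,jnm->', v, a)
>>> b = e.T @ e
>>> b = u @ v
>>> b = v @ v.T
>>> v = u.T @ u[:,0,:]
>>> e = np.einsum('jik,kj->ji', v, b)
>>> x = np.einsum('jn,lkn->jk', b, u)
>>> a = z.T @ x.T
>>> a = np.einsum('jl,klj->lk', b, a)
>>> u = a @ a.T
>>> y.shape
(31, 5)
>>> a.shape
(31, 7)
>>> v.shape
(31, 29, 31)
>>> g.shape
(7,)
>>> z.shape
(29, 31, 7)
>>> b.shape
(31, 31)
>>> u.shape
(31, 31)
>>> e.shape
(31, 29)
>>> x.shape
(31, 29)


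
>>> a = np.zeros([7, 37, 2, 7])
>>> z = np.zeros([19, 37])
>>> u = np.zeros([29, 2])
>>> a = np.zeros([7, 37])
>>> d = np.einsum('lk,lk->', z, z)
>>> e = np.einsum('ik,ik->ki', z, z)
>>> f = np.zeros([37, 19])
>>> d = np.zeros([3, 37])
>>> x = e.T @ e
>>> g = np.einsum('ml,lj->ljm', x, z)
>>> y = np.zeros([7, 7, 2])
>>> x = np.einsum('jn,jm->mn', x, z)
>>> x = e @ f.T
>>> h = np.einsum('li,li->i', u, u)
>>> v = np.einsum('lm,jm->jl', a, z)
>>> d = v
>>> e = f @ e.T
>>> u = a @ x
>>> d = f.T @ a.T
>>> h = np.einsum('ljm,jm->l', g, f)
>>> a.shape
(7, 37)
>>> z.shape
(19, 37)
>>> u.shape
(7, 37)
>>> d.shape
(19, 7)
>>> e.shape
(37, 37)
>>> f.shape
(37, 19)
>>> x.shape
(37, 37)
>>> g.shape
(19, 37, 19)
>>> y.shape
(7, 7, 2)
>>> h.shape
(19,)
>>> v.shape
(19, 7)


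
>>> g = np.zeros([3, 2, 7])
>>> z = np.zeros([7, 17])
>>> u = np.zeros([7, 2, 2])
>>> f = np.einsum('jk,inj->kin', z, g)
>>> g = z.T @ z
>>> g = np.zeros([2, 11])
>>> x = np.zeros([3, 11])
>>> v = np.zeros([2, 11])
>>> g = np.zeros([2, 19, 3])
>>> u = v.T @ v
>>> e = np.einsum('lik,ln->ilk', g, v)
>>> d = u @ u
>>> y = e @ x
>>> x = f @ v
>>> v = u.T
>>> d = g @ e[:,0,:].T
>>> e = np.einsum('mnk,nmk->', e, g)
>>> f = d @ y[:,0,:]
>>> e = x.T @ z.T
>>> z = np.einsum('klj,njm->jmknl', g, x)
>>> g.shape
(2, 19, 3)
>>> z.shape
(3, 11, 2, 17, 19)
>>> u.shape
(11, 11)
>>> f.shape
(2, 19, 11)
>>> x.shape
(17, 3, 11)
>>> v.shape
(11, 11)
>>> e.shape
(11, 3, 7)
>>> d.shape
(2, 19, 19)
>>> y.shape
(19, 2, 11)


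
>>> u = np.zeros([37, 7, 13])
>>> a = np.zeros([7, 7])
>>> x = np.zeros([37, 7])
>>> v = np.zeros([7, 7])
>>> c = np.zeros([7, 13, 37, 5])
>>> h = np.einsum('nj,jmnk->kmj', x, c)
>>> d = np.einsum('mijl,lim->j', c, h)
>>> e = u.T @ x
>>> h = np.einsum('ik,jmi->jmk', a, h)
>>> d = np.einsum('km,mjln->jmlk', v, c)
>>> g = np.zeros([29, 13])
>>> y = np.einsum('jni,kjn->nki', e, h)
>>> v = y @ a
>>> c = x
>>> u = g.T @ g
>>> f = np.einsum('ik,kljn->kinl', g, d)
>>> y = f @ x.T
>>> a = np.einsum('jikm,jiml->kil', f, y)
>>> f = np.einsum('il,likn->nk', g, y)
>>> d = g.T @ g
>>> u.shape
(13, 13)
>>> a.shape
(7, 29, 37)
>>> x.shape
(37, 7)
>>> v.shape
(7, 5, 7)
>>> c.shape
(37, 7)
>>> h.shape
(5, 13, 7)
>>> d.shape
(13, 13)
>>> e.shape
(13, 7, 7)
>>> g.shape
(29, 13)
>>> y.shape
(13, 29, 7, 37)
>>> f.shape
(37, 7)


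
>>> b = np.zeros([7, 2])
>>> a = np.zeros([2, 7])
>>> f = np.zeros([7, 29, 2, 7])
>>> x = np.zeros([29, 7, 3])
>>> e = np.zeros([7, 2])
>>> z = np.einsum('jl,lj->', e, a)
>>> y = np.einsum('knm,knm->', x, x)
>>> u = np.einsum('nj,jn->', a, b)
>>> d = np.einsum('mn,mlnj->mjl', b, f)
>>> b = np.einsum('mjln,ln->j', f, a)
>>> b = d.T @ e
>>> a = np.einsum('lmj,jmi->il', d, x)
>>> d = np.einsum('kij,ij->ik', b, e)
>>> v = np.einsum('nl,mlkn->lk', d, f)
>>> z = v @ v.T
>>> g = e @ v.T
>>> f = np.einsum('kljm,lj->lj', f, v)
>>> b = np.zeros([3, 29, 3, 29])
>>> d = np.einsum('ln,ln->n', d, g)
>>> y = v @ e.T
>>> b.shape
(3, 29, 3, 29)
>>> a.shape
(3, 7)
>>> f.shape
(29, 2)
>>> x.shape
(29, 7, 3)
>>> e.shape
(7, 2)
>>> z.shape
(29, 29)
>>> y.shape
(29, 7)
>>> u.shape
()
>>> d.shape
(29,)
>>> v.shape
(29, 2)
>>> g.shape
(7, 29)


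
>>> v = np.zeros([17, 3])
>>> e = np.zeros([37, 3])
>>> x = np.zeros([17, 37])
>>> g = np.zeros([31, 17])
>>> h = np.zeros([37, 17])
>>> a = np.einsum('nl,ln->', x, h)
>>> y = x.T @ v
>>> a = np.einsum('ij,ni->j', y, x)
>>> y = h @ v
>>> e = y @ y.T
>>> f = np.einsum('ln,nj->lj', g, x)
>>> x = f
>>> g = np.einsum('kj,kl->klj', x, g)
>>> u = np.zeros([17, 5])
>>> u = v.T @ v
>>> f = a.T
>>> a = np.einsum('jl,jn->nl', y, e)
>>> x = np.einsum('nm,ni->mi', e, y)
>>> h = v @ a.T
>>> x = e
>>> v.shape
(17, 3)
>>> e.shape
(37, 37)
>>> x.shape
(37, 37)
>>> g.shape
(31, 17, 37)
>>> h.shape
(17, 37)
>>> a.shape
(37, 3)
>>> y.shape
(37, 3)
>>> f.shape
(3,)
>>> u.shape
(3, 3)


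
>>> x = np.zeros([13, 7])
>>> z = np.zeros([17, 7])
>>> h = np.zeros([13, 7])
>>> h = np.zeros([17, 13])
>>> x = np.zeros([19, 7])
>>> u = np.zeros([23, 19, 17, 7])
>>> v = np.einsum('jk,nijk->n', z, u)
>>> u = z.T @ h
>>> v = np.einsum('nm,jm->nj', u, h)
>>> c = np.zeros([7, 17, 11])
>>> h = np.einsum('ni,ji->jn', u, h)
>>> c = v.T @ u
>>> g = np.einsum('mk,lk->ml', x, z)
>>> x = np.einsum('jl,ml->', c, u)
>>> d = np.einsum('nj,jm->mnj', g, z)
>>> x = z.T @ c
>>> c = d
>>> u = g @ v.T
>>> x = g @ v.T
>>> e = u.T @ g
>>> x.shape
(19, 7)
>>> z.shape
(17, 7)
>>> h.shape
(17, 7)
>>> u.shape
(19, 7)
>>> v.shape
(7, 17)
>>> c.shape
(7, 19, 17)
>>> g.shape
(19, 17)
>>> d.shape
(7, 19, 17)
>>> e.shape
(7, 17)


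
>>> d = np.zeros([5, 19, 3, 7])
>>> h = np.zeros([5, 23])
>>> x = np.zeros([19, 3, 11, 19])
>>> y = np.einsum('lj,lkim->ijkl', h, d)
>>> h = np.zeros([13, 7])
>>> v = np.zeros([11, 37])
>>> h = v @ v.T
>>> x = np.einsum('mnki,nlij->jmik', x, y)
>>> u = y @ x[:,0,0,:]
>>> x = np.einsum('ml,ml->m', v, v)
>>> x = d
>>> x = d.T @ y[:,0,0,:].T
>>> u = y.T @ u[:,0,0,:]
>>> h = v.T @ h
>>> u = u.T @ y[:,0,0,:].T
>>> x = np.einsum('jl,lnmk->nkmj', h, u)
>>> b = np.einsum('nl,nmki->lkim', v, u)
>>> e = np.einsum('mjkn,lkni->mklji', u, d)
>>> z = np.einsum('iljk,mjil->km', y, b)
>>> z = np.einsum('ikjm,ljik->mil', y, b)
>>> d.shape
(5, 19, 3, 7)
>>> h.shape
(37, 11)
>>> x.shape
(23, 3, 19, 37)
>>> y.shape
(3, 23, 19, 5)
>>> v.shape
(11, 37)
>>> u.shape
(11, 23, 19, 3)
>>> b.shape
(37, 19, 3, 23)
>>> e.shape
(11, 19, 5, 23, 7)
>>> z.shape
(5, 3, 37)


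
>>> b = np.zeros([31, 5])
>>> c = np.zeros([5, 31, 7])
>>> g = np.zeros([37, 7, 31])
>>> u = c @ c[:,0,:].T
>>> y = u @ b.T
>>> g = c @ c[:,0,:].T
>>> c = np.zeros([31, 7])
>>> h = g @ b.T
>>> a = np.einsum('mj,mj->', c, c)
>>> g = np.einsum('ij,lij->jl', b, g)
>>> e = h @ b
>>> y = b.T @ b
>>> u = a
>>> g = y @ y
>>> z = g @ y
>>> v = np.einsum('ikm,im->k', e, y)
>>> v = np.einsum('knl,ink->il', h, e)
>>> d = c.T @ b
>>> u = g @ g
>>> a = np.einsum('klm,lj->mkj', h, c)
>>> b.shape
(31, 5)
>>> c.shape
(31, 7)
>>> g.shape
(5, 5)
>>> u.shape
(5, 5)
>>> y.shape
(5, 5)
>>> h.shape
(5, 31, 31)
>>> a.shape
(31, 5, 7)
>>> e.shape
(5, 31, 5)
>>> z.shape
(5, 5)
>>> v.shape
(5, 31)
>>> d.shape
(7, 5)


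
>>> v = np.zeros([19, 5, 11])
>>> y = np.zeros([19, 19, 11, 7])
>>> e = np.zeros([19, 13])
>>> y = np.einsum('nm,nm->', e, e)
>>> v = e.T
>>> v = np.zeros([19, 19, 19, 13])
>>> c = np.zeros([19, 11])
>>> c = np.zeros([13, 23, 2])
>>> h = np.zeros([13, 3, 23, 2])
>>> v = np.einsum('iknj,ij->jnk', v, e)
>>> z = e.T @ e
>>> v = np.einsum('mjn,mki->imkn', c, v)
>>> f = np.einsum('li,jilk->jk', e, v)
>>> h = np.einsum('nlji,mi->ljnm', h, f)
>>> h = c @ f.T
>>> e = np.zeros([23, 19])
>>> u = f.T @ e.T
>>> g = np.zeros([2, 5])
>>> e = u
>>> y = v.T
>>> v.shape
(19, 13, 19, 2)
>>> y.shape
(2, 19, 13, 19)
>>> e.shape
(2, 23)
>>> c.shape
(13, 23, 2)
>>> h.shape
(13, 23, 19)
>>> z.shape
(13, 13)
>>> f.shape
(19, 2)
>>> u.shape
(2, 23)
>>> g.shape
(2, 5)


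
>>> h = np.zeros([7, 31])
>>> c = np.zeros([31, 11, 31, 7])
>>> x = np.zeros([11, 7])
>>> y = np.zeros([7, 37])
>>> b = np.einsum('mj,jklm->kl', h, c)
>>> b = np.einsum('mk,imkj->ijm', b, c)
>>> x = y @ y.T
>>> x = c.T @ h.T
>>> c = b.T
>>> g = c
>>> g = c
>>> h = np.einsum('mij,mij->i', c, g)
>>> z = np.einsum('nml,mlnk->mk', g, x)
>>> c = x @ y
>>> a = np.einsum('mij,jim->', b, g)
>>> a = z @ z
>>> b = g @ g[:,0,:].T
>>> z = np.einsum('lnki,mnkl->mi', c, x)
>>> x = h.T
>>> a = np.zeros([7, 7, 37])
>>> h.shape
(7,)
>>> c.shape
(7, 31, 11, 37)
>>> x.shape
(7,)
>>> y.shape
(7, 37)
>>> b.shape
(11, 7, 11)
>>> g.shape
(11, 7, 31)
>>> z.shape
(7, 37)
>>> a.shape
(7, 7, 37)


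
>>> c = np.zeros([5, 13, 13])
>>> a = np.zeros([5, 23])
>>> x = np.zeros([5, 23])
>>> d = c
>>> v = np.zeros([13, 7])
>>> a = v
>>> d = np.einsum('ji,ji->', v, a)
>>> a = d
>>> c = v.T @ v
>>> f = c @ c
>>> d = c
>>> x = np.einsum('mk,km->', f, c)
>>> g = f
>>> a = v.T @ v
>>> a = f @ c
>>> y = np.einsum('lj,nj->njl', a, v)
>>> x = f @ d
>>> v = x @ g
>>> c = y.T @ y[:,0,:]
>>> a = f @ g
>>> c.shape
(7, 7, 7)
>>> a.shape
(7, 7)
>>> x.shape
(7, 7)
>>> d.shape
(7, 7)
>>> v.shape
(7, 7)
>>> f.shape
(7, 7)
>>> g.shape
(7, 7)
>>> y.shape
(13, 7, 7)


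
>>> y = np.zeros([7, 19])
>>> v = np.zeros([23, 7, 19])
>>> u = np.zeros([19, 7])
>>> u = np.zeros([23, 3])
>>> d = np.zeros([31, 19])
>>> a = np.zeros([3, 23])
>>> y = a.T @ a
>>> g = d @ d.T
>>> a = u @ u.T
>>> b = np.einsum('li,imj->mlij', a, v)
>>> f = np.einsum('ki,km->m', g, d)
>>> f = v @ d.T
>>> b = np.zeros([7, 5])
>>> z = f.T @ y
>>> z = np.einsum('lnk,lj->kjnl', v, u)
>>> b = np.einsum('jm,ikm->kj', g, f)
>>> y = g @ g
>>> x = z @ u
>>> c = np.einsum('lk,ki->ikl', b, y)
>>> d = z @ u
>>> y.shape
(31, 31)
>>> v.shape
(23, 7, 19)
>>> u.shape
(23, 3)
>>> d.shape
(19, 3, 7, 3)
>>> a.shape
(23, 23)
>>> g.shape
(31, 31)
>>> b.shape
(7, 31)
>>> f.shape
(23, 7, 31)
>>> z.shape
(19, 3, 7, 23)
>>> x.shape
(19, 3, 7, 3)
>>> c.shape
(31, 31, 7)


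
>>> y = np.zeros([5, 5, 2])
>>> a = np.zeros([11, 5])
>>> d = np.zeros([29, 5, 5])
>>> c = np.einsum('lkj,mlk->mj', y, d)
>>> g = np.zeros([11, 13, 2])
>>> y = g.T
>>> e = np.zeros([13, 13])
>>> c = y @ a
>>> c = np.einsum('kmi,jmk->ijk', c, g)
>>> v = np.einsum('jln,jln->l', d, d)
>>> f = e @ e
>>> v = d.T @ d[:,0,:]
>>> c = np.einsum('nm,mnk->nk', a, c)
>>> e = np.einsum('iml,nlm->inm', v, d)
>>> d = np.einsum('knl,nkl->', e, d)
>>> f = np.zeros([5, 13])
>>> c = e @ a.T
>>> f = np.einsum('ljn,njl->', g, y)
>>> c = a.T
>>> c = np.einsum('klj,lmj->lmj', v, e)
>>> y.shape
(2, 13, 11)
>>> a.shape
(11, 5)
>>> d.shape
()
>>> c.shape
(5, 29, 5)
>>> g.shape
(11, 13, 2)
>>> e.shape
(5, 29, 5)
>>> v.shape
(5, 5, 5)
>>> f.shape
()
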